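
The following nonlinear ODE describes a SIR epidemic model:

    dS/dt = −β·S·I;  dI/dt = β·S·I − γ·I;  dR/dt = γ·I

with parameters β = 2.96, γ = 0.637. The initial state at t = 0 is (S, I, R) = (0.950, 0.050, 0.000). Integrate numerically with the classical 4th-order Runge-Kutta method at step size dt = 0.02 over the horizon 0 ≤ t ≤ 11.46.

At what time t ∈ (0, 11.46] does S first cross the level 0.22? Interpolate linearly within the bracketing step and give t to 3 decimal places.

t = 1.847

t=0.000: state=(0.950, 0.050, 0.000)
step 1 (dt=0.02): k1=(-0.141, 0.109, 0.032), k2=(-0.143, 0.111, 0.033), k3=(-0.144, 0.111, 0.033), k4=(-0.146, 0.113, 0.033); state += dt/6·(k1+2k2+2k3+k4)
t=0.020: state=(0.947, 0.052, 0.001)
t=0.040: state=(0.944, 0.055, 0.001)
t=0.060: state=(0.941, 0.057, 0.002)
continuing one RK4 step at a time; state shown every 25 steps (Δt=0.5):
t=0.500: state=(0.834, 0.138, 0.028)
t=1.000: state=(0.609, 0.295, 0.096)
t=1.500: state=(0.351, 0.435, 0.214)
t=1.840: state=(0.222, 0.465, 0.313)
next step: t=1.860: state=(0.216, 0.465, 0.319) — S has crossed 0.22
linear interpolation between t=1.840 (0.22216) and t=1.860 (0.21612) → t≈1.847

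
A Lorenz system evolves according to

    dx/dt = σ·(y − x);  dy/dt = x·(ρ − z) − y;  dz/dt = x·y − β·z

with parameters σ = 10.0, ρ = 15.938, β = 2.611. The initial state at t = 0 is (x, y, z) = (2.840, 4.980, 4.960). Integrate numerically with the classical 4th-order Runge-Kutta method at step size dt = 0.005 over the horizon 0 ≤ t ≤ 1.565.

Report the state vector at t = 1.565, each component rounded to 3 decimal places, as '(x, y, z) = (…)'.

(x, y, z) = (3.197, 1.316, 15.782)

t=0.000: state=(2.840, 4.980, 4.960)
step 1 (dt=0.005): k1=(21.400, 26.198, 1.193), k2=(21.520, 26.711, 1.641), k3=(21.530, 26.709, 1.643), k4=(21.659, 27.222, 2.101); state += dt/6·(k1+2k2+2k3+k4)
t=0.005: state=(2.948, 5.114, 4.968)
t=0.010: state=(3.057, 5.252, 4.981)
t=0.015: state=(3.167, 5.396, 4.999)
continuing one RK4 step at a time; state shown every 20 steps (Δt=0.1):
t=0.100: state=(5.415, 8.552, 6.303)
t=0.200: state=(8.967, 12.548, 11.822)
t=0.300: state=(11.064, 10.838, 20.414)
t=0.400: state=(8.338, 3.941, 22.188)
t=0.500: state=(4.192, 0.875, 18.227)
t=0.600: state=(1.958, 0.673, 14.208)
t=0.700: state=(1.286, 1.087, 11.057)
t=0.800: state=(1.384, 1.741, 8.676)
t=0.900: state=(1.989, 2.864, 7.019)
t=1.000: state=(3.224, 4.878, 6.288)
t=1.100: state=(5.414, 8.165, 7.337)
t=1.200: state=(8.520, 11.653, 11.962)
t=1.300: state=(10.485, 10.608, 19.291)
t=1.400: state=(8.462, 4.848, 21.508)
t=1.500: state=(4.817, 1.711, 18.298)
t=1.565: state=(3.197, 1.316, 15.782)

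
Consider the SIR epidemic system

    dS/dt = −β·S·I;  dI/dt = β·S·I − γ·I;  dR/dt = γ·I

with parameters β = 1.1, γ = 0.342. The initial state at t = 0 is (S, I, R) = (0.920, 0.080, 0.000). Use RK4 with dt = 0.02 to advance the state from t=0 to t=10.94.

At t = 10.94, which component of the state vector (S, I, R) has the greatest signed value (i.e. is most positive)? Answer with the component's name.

t=0.000: state=(0.920, 0.080, 0.000)
step 1 (dt=0.02): k1=(-0.081, 0.054, 0.027), k2=(-0.081, 0.054, 0.028), k3=(-0.081, 0.054, 0.028), k4=(-0.082, 0.054, 0.028); state += dt/6·(k1+2k2+2k3+k4)
t=0.020: state=(0.918, 0.081, 0.001)
t=0.040: state=(0.917, 0.082, 0.001)
t=0.060: state=(0.915, 0.083, 0.002)
continuing one RK4 step at a time; state shown every 25 steps (Δt=0.5):
t=0.500: state=(0.873, 0.110, 0.016)
t=1.000: state=(0.814, 0.148, 0.038)
t=1.500: state=(0.741, 0.192, 0.067)
t=2.000: state=(0.659, 0.237, 0.104)
t=2.500: state=(0.571, 0.281, 0.148)
t=3.000: state=(0.484, 0.316, 0.199)
t=3.500: state=(0.404, 0.340, 0.256)
t=4.000: state=(0.334, 0.351, 0.315)
t=4.500: state=(0.275, 0.350, 0.375)
t=5.000: state=(0.228, 0.338, 0.434)
t=5.500: state=(0.190, 0.320, 0.490)
t=6.000: state=(0.160, 0.297, 0.543)
t=6.500: state=(0.137, 0.271, 0.592)
t=7.000: state=(0.119, 0.245, 0.636)
t=7.500: state=(0.105, 0.220, 0.675)
t=8.000: state=(0.093, 0.196, 0.711)
t=8.500: state=(0.084, 0.173, 0.742)
t=9.000: state=(0.077, 0.153, 0.770)
t=9.500: state=(0.071, 0.134, 0.795)
t=10.000: state=(0.067, 0.117, 0.816)
t=10.500: state=(0.063, 0.102, 0.835)
t=10.940: state=(0.060, 0.091, 0.849)
compare at T: S=0.060, I=0.091, R=0.849

largest component: R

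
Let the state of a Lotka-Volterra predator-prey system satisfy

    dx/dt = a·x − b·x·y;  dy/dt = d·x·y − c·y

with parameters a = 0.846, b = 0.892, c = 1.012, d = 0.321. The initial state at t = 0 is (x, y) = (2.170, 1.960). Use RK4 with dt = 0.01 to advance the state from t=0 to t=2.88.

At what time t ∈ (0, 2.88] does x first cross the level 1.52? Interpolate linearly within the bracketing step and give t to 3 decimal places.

t = 0.477

t=0.000: state=(2.170, 1.960)
step 1 (dt=0.01): k1=(-1.958, -0.618), k2=(-1.943, -0.623), k3=(-1.943, -0.623), k4=(-1.929, -0.628); state += dt/6·(k1+2k2+2k3+k4)
t=0.010: state=(2.151, 1.954)
t=0.020: state=(2.131, 1.947)
t=0.030: state=(2.113, 1.941)
continuing one RK4 step at a time; state shown every 10 steps (Δt=0.1):
t=0.100: state=(1.989, 1.893)
t=0.200: state=(1.834, 1.819)
t=0.300: state=(1.703, 1.740)
t=0.400: state=(1.592, 1.658)
t=0.470: state=(1.526, 1.600)
next step: t=0.480: state=(1.517, 1.591) — x has crossed 1.52
linear interpolation between t=0.470 (1.52609) and t=0.480 (1.51731) → t≈0.477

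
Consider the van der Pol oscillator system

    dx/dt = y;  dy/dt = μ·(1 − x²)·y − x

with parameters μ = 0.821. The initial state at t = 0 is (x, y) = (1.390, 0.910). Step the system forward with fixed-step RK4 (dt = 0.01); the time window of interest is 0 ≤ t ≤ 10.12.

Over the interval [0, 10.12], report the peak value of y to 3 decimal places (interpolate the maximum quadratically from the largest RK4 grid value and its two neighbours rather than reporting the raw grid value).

t=0.000: state=(1.390, 0.910)
step 1 (dt=0.01): k1=(0.910, -2.086), k2=(0.900, -2.092), k3=(0.900, -2.092), k4=(0.889, -2.098); state += dt/6·(k1+2k2+2k3+k4)
t=0.010: state=(1.399, 0.889)
t=0.020: state=(1.408, 0.868)
t=0.030: state=(1.416, 0.847)
continuing one RK4 step at a time; state shown every 50 steps (Δt=0.5):
t=0.500: state=(1.590, -0.056)
t=1.000: state=(1.406, -0.629)
t=1.500: state=(0.981, -1.081)
t=2.000: state=(0.291, -1.727)
t=2.500: state=(-0.760, -2.360)
t=3.000: state=(-1.737, -1.200)
t=3.500: state=(-1.947, 0.163)
t=4.000: state=(-1.724, 0.656)
t=4.500: state=(-1.316, 0.980)
t=5.000: state=(-0.717, 1.467)
t=5.500: state=(0.209, 2.268)
t=6.000: state=(1.401, 2.090)
t=6.500: state=(1.985, 0.297)
t=7.000: state=(1.898, -0.492)
t=7.500: state=(1.566, -0.817)
t=8.000: state=(1.074, -1.176)
t=8.500: state=(0.342, -1.817)
t=9.000: state=(-0.767, -2.502)
t=9.500: state=(-1.793, -1.223)
t=10.000: state=(-1.996, 0.186)
t=10.120: state=(-1.963, 0.346)
largest grid value and its neighbours: y(5.730)=2.49252, y(5.740)=2.49292, y(5.750)=2.49226
parabola through these three points peaks at t≈5.739 with y≈2.49293

max y = 2.493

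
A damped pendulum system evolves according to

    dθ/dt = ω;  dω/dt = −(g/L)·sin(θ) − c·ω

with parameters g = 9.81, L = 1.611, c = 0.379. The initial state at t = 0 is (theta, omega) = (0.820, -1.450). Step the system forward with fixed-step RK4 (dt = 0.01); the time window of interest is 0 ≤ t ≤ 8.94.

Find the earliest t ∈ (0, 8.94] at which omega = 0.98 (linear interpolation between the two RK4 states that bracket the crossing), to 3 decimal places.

t = 1.291

t=0.000: state=(0.820, -1.450)
step 1 (dt=0.01): k1=(-1.450, -3.903), k2=(-1.470, -3.865), k3=(-1.469, -3.865), k4=(-1.489, -3.827); state += dt/6·(k1+2k2+2k3+k4)
t=0.010: state=(0.805, -1.489)
t=0.020: state=(0.790, -1.527)
t=0.030: state=(0.775, -1.564)
continuing one RK4 step at a time; state shown every 50 steps (Δt=0.5):
t=0.500: state=(-0.182, -2.058)
t=1.000: state=(-0.800, -0.206)
t=1.290: state=(-0.681, 0.977)
next step: t=1.300: state=(-0.672, 1.012) — omega has crossed 0.98
linear interpolation between t=1.290 (0.97740) and t=1.300 (1.01175) → t≈1.291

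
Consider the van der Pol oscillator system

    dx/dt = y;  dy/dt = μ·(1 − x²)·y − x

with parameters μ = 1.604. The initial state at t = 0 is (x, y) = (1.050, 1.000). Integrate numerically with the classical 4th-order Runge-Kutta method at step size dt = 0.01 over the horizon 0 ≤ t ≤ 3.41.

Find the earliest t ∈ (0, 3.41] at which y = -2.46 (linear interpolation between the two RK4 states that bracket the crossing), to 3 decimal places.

t=0.000: state=(1.050, 1.000)
step 1 (dt=0.01): k1=(1.000, -1.214), k2=(0.994, -1.235), k3=(0.994, -1.235), k4=(0.988, -1.256); state += dt/6·(k1+2k2+2k3+k4)
t=0.010: state=(1.060, 0.988)
t=0.020: state=(1.070, 0.975)
t=0.030: state=(1.079, 0.962)
continuing one RK4 step at a time; state shown every 20 steps (Δt=0.2):
t=0.200: state=(1.221, 0.692)
t=0.400: state=(1.323, 0.334)
t=0.600: state=(1.358, 0.021)
t=0.800: state=(1.337, -0.221)
t=1.000: state=(1.273, -0.411)
t=1.200: state=(1.174, -0.577)
t=1.400: state=(1.041, -0.751)
t=1.600: state=(0.871, -0.966)
t=1.800: state=(0.649, -1.267)
t=2.000: state=(0.354, -1.720)
t=2.200: state=(-0.053, -2.381)
t=2.220: state=(-0.101, -2.457)
next step: t=2.230: state=(-0.126, -2.495) — y has crossed -2.46
linear interpolation between t=2.220 (-2.45688) and t=2.230 (-2.49494) → t≈2.221

t = 2.221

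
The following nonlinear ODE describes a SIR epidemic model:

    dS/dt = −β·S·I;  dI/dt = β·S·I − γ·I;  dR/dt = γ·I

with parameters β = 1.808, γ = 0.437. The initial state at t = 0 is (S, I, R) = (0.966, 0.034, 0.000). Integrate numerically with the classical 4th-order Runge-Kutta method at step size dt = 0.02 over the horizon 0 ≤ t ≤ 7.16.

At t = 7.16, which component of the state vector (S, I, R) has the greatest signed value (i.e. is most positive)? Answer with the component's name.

t=0.000: state=(0.966, 0.034, 0.000)
step 1 (dt=0.02): k1=(-0.059, 0.045, 0.015), k2=(-0.060, 0.045, 0.015), k3=(-0.060, 0.045, 0.015), k4=(-0.061, 0.046, 0.015); state += dt/6·(k1+2k2+2k3+k4)
t=0.020: state=(0.965, 0.035, 0.000)
t=0.040: state=(0.964, 0.036, 0.001)
t=0.060: state=(0.962, 0.037, 0.001)
continuing one RK4 step at a time; state shown every 25 steps (Δt=0.5):
t=0.500: state=(0.925, 0.064, 0.010)
t=1.000: state=(0.854, 0.116, 0.030)
t=1.500: state=(0.745, 0.193, 0.063)
t=2.000: state=(0.600, 0.285, 0.115)
t=2.500: state=(0.446, 0.367, 0.187)
t=3.000: state=(0.312, 0.415, 0.273)
t=3.500: state=(0.213, 0.422, 0.365)
t=4.000: state=(0.147, 0.398, 0.455)
t=4.500: state=(0.104, 0.358, 0.538)
t=5.000: state=(0.077, 0.312, 0.611)
t=5.500: state=(0.059, 0.267, 0.674)
t=6.000: state=(0.048, 0.225, 0.728)
t=6.500: state=(0.040, 0.188, 0.773)
t=7.000: state=(0.034, 0.156, 0.810)
t=7.160: state=(0.032, 0.147, 0.821)
compare at T: S=0.032, I=0.147, R=0.821

largest component: R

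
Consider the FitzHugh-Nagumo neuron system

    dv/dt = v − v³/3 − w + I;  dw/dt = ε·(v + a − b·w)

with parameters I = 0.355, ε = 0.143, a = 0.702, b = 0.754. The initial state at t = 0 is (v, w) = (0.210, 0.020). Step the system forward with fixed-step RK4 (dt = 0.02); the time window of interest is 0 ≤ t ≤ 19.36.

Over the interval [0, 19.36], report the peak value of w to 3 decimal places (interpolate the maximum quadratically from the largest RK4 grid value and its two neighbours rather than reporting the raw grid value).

max w = 1.383

t=0.000: state=(0.210, 0.020)
step 1 (dt=0.02): k1=(0.542, 0.128), k2=(0.546, 0.129), k3=(0.546, 0.129), k4=(0.550, 0.130); state += dt/6·(k1+2k2+2k3+k4)
t=0.020: state=(0.221, 0.023)
t=0.040: state=(0.232, 0.025)
t=0.060: state=(0.243, 0.028)
continuing one RK4 step at a time; state shown every 50 steps (Δt=1):
t=1.000: state=(0.935, 0.188)
t=2.000: state=(1.524, 0.438)
t=3.000: state=(1.576, 0.703)
t=4.000: state=(1.456, 0.932)
t=5.000: state=(1.287, 1.118)
t=6.000: state=(1.075, 1.259)
t=7.000: state=(0.776, 1.352)
t=8.000: state=(0.230, 1.382)
t=9.000: state=(-1.029, 1.290)
t=10.000: state=(-1.938, 1.033)
t=11.000: state=(-1.935, 0.758)
t=12.000: state=(-1.848, 0.519)
t=13.000: state=(-1.757, 0.317)
t=14.000: state=(-1.669, 0.147)
t=15.000: state=(-1.582, 0.007)
t=16.000: state=(-1.497, -0.107)
t=17.000: state=(-1.415, -0.198)
t=18.000: state=(-1.333, -0.269)
t=19.000: state=(-1.253, -0.321)
t=19.360: state=(-1.225, -0.336)
largest grid value and its neighbours: w(7.840)=1.38271, w(7.860)=1.38271, w(7.880)=1.38268
parabola through these three points peaks at t≈7.853 with w≈1.38271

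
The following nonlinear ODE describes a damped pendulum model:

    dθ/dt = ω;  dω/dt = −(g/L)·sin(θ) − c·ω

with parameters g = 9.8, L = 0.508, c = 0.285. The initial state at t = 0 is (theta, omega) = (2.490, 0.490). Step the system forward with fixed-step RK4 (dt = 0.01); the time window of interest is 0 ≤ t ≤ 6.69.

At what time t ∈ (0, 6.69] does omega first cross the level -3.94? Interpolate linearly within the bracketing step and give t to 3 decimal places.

t = 0.337

t=0.000: state=(2.490, 0.490)
step 1 (dt=0.01): k1=(0.490, -11.839), k2=(0.431, -11.784), k3=(0.431, -11.789), k4=(0.372, -11.739); state += dt/6·(k1+2k2+2k3+k4)
t=0.010: state=(2.494, 0.372)
t=0.020: state=(2.497, 0.255)
t=0.030: state=(2.499, 0.139)
continuing one RK4 step at a time; state shown every 25 steps (Δt=0.25):
t=0.250: state=(2.242, -2.582)
t=0.330: state=(1.987, -3.820)
next step: t=0.340: state=(1.948, -3.987) — omega has crossed -3.94
linear interpolation between t=0.330 (-3.82011) and t=0.340 (-3.98688) → t≈0.337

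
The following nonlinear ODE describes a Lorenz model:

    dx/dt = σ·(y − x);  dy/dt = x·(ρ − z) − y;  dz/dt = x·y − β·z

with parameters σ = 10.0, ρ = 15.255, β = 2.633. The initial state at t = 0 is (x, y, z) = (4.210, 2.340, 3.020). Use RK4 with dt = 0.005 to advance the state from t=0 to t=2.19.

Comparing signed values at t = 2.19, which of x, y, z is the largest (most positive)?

largest component: y

t=0.000: state=(4.210, 2.340, 3.020)
step 1 (dt=0.005): k1=(-18.700, 49.169, 1.900), k2=(-17.003, 48.455, 2.290), k3=(-17.064, 48.504, 2.290), k4=(-15.422, 47.836, 2.670); state += dt/6·(k1+2k2+2k3+k4)
t=0.005: state=(4.125, 2.582, 3.031)
t=0.010: state=(4.055, 2.819, 3.047)
t=0.015: state=(4.001, 3.050, 3.066)
continuing one RK4 step at a time; state shown every 20 steps (Δt=0.1):
t=0.100: state=(4.667, 6.770, 4.034)
t=0.200: state=(7.754, 11.528, 8.207)
t=0.300: state=(10.983, 12.696, 17.149)
t=0.400: state=(9.806, 5.974, 22.352)
t=0.500: state=(5.286, 1.062, 19.274)
t=0.600: state=(2.209, 0.260, 14.970)
t=0.700: state=(1.054, 0.505, 11.551)
t=0.800: state=(0.843, 0.888, 8.931)
t=0.900: state=(1.066, 1.459, 6.960)
t=1.000: state=(1.655, 2.471, 5.581)
t=1.100: state=(2.797, 4.328, 4.950)
t=1.200: state=(4.854, 7.490, 5.798)
t=1.300: state=(7.980, 11.357, 9.944)
t=1.400: state=(10.515, 11.447, 17.669)
t=1.500: state=(9.069, 5.605, 21.307)
t=1.600: state=(5.206, 1.676, 18.462)
t=1.700: state=(2.635, 1.012, 14.582)
t=1.800: state=(1.713, 1.354, 11.413)
t=1.900: state=(1.719, 2.035, 9.016)
t=2.000: state=(2.310, 3.189, 7.384)
t=2.100: state=(3.539, 5.161, 6.743)
t=2.190: state=(5.370, 7.817, 7.652)
compare at T: x=5.370, y=7.817, z=7.652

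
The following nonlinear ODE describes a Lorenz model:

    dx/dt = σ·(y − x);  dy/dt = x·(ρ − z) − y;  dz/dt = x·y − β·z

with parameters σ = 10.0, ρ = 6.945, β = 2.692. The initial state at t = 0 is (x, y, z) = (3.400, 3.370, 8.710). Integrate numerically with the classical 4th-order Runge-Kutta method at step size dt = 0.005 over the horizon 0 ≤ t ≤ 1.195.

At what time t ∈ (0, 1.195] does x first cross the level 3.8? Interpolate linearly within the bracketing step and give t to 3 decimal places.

t = 0.741

t=0.000: state=(3.400, 3.370, 8.710)
step 1 (dt=0.005): k1=(-0.300, -9.371, -11.989), k2=(-0.527, -9.244, -11.991), k3=(-0.518, -9.244, -11.992), k4=(-0.736, -9.117, -11.994); state += dt/6·(k1+2k2+2k3+k4)
t=0.005: state=(3.397, 3.324, 8.650)
t=0.010: state=(3.393, 3.279, 8.590)
t=0.015: state=(3.386, 3.235, 8.530)
continuing one RK4 step at a time; state shown every 10 steps (Δt=0.05):
t=0.050: state=(3.298, 2.966, 8.109)
t=0.100: state=(3.104, 2.686, 7.509)
t=0.150: state=(2.900, 2.515, 6.927)
t=0.200: state=(2.728, 2.433, 6.379)
t=0.250: state=(2.608, 2.421, 5.877)
t=0.300: state=(2.542, 2.466, 5.430)
t=0.350: state=(2.530, 2.557, 5.043)
t=0.400: state=(2.568, 2.689, 4.720)
t=0.450: state=(2.650, 2.858, 4.464)
t=0.500: state=(2.774, 3.060, 4.277)
t=0.550: state=(2.935, 3.291, 4.163)
t=0.600: state=(3.128, 3.545, 4.123)
t=0.650: state=(3.350, 3.816, 4.162)
t=0.700: state=(3.592, 4.092, 4.281)
t=0.740: state=(3.795, 4.306, 4.433)
next step: t=0.745: state=(3.820, 4.332, 4.455) — x has crossed 3.8
linear interpolation between t=0.740 (3.79467) and t=0.745 (3.82027) → t≈0.741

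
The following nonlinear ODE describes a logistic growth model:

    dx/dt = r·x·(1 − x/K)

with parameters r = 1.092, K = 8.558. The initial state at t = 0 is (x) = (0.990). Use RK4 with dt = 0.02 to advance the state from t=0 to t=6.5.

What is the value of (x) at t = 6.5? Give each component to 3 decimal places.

t=0.000: state=(0.990)
step 1 (dt=0.02): k1=(0.956), k2=(0.964), k3=(0.964), k4=(0.972); state += dt/6·(k1+2k2+2k3+k4)
t=0.020: state=(1.009)
t=0.040: state=(1.029)
t=0.060: state=(1.049)
continuing one RK4 step at a time; state shown every 25 steps (Δt=0.5):
t=0.500: state=(1.577)
t=1.000: state=(2.401)
t=1.500: state=(3.443)
t=2.000: state=(4.599)
t=2.500: state=(5.711)
t=3.000: state=(6.640)
t=3.500: state=(7.332)
t=4.000: state=(7.802)
t=4.500: state=(8.103)
t=5.000: state=(8.288)
t=5.500: state=(8.400)
t=6.000: state=(8.466)
t=6.500: state=(8.504)

(x) = (8.504)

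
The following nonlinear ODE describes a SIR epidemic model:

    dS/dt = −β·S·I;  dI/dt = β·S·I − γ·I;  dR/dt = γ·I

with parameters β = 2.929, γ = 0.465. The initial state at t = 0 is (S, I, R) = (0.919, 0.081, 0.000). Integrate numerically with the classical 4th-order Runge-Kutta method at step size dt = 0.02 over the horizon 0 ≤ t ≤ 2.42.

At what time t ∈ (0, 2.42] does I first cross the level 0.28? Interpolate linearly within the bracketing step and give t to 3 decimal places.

t=0.000: state=(0.919, 0.081, 0.000)
step 1 (dt=0.02): k1=(-0.218, 0.180, 0.038), k2=(-0.222, 0.184, 0.039), k3=(-0.222, 0.184, 0.039), k4=(-0.227, 0.187, 0.039); state += dt/6·(k1+2k2+2k3+k4)
t=0.020: state=(0.915, 0.085, 0.001)
t=0.040: state=(0.910, 0.088, 0.002)
t=0.060: state=(0.905, 0.092, 0.002)
continuing one RK4 step at a time; state shown every 5 steps (Δt=0.1):
t=0.100: state=(0.895, 0.101, 0.004)
t=0.200: state=(0.866, 0.125, 0.009)
t=0.300: state=(0.832, 0.153, 0.016)
t=0.400: state=(0.792, 0.185, 0.024)
t=0.500: state=(0.746, 0.221, 0.033)
t=0.600: state=(0.695, 0.260, 0.044)
t=0.640: state=(0.674, 0.277, 0.049)
next step: t=0.660: state=(0.663, 0.285, 0.052) — I has crossed 0.28
linear interpolation between t=0.640 (0.27697) and t=0.660 (0.28537) → t≈0.647

t = 0.647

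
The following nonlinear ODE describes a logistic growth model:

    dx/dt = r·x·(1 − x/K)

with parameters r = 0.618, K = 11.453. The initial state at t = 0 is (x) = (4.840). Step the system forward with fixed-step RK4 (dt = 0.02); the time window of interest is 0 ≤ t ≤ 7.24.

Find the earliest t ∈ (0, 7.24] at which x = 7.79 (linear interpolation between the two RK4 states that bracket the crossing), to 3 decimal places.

t = 1.726

t=0.000: state=(4.840)
step 1 (dt=0.02): k1=(1.727), k2=(1.729), k3=(1.729), k4=(1.730); state += dt/6·(k1+2k2+2k3+k4)
t=0.020: state=(4.875)
t=0.040: state=(4.909)
t=0.060: state=(4.944)
continuing one RK4 step at a time; state shown every 25 steps (Δt=0.5):
t=0.500: state=(5.718)
t=1.000: state=(6.596)
t=1.500: state=(7.434)
t=1.720: state=(7.781)
next step: t=1.740: state=(7.811) — x has crossed 7.79
linear interpolation between t=1.720 (7.78072) and t=1.740 (7.81149) → t≈1.726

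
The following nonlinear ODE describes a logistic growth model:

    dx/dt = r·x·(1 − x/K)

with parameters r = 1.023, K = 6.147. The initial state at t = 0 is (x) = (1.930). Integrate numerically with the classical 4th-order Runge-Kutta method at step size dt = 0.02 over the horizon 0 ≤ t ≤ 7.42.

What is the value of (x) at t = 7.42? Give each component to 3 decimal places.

t=0.000: state=(1.930)
step 1 (dt=0.02): k1=(1.354), k2=(1.360), k3=(1.360), k4=(1.365); state += dt/6·(k1+2k2+2k3+k4)
t=0.020: state=(1.957)
t=0.040: state=(1.985)
t=0.060: state=(2.012)
continuing one RK4 step at a time; state shown every 25 steps (Δt=0.5):
t=0.500: state=(2.661)
t=1.000: state=(3.443)
t=1.500: state=(4.179)
t=2.000: state=(4.793)
t=2.500: state=(5.257)
t=3.000: state=(5.580)
t=3.500: state=(5.794)
t=4.000: state=(5.931)
t=4.500: state=(6.015)
t=5.000: state=(6.067)
t=5.500: state=(6.099)
t=6.000: state=(6.118)
t=6.500: state=(6.130)
t=7.000: state=(6.137)
t=7.420: state=(6.140)

(x) = (6.140)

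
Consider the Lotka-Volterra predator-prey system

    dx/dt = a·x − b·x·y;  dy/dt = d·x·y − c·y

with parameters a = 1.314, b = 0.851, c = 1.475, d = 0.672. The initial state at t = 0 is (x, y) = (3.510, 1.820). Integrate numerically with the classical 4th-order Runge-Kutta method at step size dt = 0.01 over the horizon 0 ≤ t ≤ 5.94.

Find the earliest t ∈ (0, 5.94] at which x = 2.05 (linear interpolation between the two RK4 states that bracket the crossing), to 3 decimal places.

t = 0.799

t=0.000: state=(3.510, 1.820)
step 1 (dt=0.01): k1=(-0.824, 1.608), k2=(-0.847, 1.610), k3=(-0.847, 1.610), k4=(-0.870, 1.612); state += dt/6·(k1+2k2+2k3+k4)
t=0.010: state=(3.502, 1.836)
t=0.020: state=(3.493, 1.852)
t=0.030: state=(3.483, 1.868)
continuing one RK4 step at a time; state shown every 20 steps (Δt=0.2):
t=0.200: state=(3.258, 2.139)
t=0.400: state=(2.874, 2.408)
t=0.600: state=(2.444, 2.563)
t=0.790: state=(2.066, 2.581)
next step: t=0.800: state=(2.048, 2.579) — x has crossed 2.05
linear interpolation between t=0.790 (2.06649) and t=0.800 (2.04836) → t≈0.799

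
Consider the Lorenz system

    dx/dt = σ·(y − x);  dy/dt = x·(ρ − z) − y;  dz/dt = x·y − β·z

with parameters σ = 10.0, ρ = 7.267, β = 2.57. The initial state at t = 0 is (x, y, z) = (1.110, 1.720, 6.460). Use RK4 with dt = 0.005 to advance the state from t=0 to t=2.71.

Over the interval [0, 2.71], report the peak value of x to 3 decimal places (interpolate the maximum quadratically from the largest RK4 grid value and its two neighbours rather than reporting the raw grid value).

max x = 5.361

t=0.000: state=(1.110, 1.720, 6.460)
step 1 (dt=0.005): k1=(6.100, -0.824, -14.693), k2=(5.927, -0.769, -14.575), k3=(5.933, -0.769, -14.576), k4=(5.765, -0.713, -14.459); state += dt/6·(k1+2k2+2k3+k4)
t=0.005: state=(1.140, 1.716, 6.387)
t=0.010: state=(1.168, 1.713, 6.315)
t=0.015: state=(1.194, 1.710, 6.245)
continuing one RK4 step at a time; state shown every 20 steps (Δt=0.1):
t=0.100: state=(1.495, 1.748, 5.199)
t=0.200: state=(1.729, 1.976, 4.285)
t=0.300: state=(2.025, 2.380, 3.674)
t=0.400: state=(2.453, 2.956, 3.369)
t=0.500: state=(3.034, 3.692, 3.413)
t=0.600: state=(3.752, 4.517, 3.879)
t=0.700: state=(4.516, 5.246, 4.805)
t=0.800: state=(5.131, 5.589, 6.061)
t=0.900: state=(5.361, 5.343, 7.258)
t=1.000: state=(5.104, 4.639, 7.935)
t=1.100: state=(4.520, 3.867, 7.935)
t=1.200: state=(3.890, 3.317, 7.451)
t=1.300: state=(3.417, 3.052, 6.773)
t=1.400: state=(3.165, 3.022, 6.108)
t=1.500: state=(3.119, 3.164, 5.573)
t=1.600: state=(3.240, 3.431, 5.232)
t=1.700: state=(3.487, 3.780, 5.116)
t=1.800: state=(3.810, 4.152, 5.237)
t=1.900: state=(4.147, 4.467, 5.572)
t=2.000: state=(4.422, 4.638, 6.043)
t=2.100: state=(4.561, 4.615, 6.519)
t=2.200: state=(4.530, 4.418, 6.860)
t=2.300: state=(4.357, 4.136, 6.982)
t=2.400: state=(4.116, 3.869, 6.891)
t=2.500: state=(3.887, 3.686, 6.655)
t=2.600: state=(3.726, 3.609, 6.365)
t=2.700: state=(3.656, 3.631, 6.095)
t=2.710: state=(3.654, 3.638, 6.072)
largest grid value and its neighbours: x(0.890)=5.36016, x(0.895)=5.36116, x(0.900)=5.36088
parabola through these three points peaks at t≈0.896 with x≈5.36121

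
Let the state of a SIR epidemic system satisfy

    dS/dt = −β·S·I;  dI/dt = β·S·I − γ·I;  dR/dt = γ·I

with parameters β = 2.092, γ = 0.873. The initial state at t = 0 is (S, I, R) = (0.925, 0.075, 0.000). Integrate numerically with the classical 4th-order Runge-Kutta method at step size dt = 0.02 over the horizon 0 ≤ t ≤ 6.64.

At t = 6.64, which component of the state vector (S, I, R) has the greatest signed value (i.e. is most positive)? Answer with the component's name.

largest component: R

t=0.000: state=(0.925, 0.075, 0.000)
step 1 (dt=0.02): k1=(-0.145, 0.080, 0.065), k2=(-0.146, 0.080, 0.066), k3=(-0.146, 0.080, 0.066), k4=(-0.148, 0.081, 0.067); state += dt/6·(k1+2k2+2k3+k4)
t=0.020: state=(0.922, 0.077, 0.001)
t=0.040: state=(0.919, 0.078, 0.003)
t=0.060: state=(0.916, 0.080, 0.004)
continuing one RK4 step at a time; state shown every 25 steps (Δt=0.5):
t=0.500: state=(0.835, 0.122, 0.043)
t=1.000: state=(0.714, 0.178, 0.108)
t=1.500: state=(0.577, 0.226, 0.197)
t=2.000: state=(0.449, 0.249, 0.301)
t=2.500: state=(0.346, 0.244, 0.410)
t=3.000: state=(0.272, 0.217, 0.511)
t=3.500: state=(0.221, 0.181, 0.598)
t=4.000: state=(0.186, 0.145, 0.669)
t=4.500: state=(0.163, 0.112, 0.725)
t=5.000: state=(0.147, 0.085, 0.768)
t=5.500: state=(0.136, 0.064, 0.800)
t=6.000: state=(0.128, 0.047, 0.824)
t=6.500: state=(0.123, 0.035, 0.842)
t=6.640: state=(0.122, 0.032, 0.846)
compare at T: S=0.122, I=0.032, R=0.846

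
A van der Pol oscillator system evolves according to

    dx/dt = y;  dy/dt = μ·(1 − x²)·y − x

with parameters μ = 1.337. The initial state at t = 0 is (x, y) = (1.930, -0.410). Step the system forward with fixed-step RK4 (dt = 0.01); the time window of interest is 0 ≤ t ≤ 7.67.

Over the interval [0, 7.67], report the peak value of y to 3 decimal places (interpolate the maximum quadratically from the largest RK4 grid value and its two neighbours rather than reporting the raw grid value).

t=0.000: state=(1.930, -0.410)
step 1 (dt=0.01): k1=(-0.410, -0.436), k2=(-0.412, -0.431), k3=(-0.412, -0.431), k4=(-0.414, -0.425); state += dt/6·(k1+2k2+2k3+k4)
t=0.010: state=(1.926, -0.414)
t=0.020: state=(1.922, -0.419)
t=0.030: state=(1.918, -0.423)
continuing one RK4 step at a time; state shown every 25 steps (Δt=0.25):
t=0.250: state=(1.816, -0.496)
t=0.500: state=(1.683, -0.567)
t=0.750: state=(1.531, -0.648)
t=1.000: state=(1.357, -0.756)
t=1.250: state=(1.150, -0.911)
t=1.500: state=(0.894, -1.151)
t=1.750: state=(0.562, -1.539)
t=2.000: state=(0.105, -2.158)
t=2.250: state=(-0.529, -2.891)
t=2.500: state=(-1.273, -2.806)
t=2.750: state=(-1.812, -1.402)
t=3.000: state=(-2.002, -0.250)
t=3.250: state=(-1.995, 0.225)
t=3.500: state=(-1.913, 0.405)
t=3.750: state=(-1.799, 0.498)
t=4.000: state=(-1.665, 0.573)
t=4.250: state=(-1.512, 0.658)
t=4.500: state=(-1.334, 0.770)
t=4.750: state=(-1.123, 0.933)
t=5.000: state=(-0.860, 1.186)
t=5.250: state=(-0.516, 1.598)
t=5.500: state=(-0.041, 2.245)
t=5.750: state=(0.614, 2.950)
t=6.000: state=(1.352, 2.691)
t=6.250: state=(1.850, 1.229)
t=6.500: state=(2.007, 0.168)
t=6.750: state=(1.988, -0.255)
t=7.000: state=(1.901, -0.419)
t=7.250: state=(1.784, -0.507)
t=7.500: state=(1.648, -0.582)
t=7.670: state=(1.545, -0.639)
largest grid value and its neighbours: y(5.830)=3.03762, y(5.840)=3.03885, y(5.850)=3.03760
parabola through these three points peaks at t≈5.840 with y≈3.03885

max y = 3.039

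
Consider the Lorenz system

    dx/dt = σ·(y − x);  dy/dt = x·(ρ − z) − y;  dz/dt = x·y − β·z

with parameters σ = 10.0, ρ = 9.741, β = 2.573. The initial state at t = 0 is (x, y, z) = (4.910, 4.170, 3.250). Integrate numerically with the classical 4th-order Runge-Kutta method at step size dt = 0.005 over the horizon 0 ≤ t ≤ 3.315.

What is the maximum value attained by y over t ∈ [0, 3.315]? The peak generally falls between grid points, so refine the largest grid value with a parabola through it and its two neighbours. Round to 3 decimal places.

max y = 7.921

t=0.000: state=(4.910, 4.170, 3.250)
step 1 (dt=0.005): k1=(-7.400, 27.701, 12.112), k2=(-6.522, 27.363, 12.296), k3=(-6.553, 27.376, 12.300), k4=(-5.704, 27.051, 12.485); state += dt/6·(k1+2k2+2k3+k4)
t=0.005: state=(4.877, 4.307, 3.311)
t=0.010: state=(4.853, 4.441, 3.375)
t=0.015: state=(4.836, 4.571, 3.440)
continuing one RK4 step at a time; state shown every 40 steps (Δt=0.2):
t=0.200: state=(6.626, 7.836, 7.670)
t=0.400: state=(6.634, 5.313, 12.319)
t=0.600: state=(3.680, 2.592, 10.195)
t=0.800: state=(2.700, 2.705, 7.263)
t=1.000: state=(3.381, 4.016, 5.899)
t=1.200: state=(5.041, 5.952, 6.929)
t=1.400: state=(6.173, 6.166, 9.907)
t=1.600: state=(5.061, 4.222, 10.521)
t=1.800: state=(3.799, 3.479, 8.764)
t=2.000: state=(3.782, 4.045, 7.381)
t=2.200: state=(4.643, 5.169, 7.479)
t=2.400: state=(5.473, 5.663, 8.947)
t=2.600: state=(5.217, 4.832, 9.834)
t=2.800: state=(4.412, 4.100, 9.140)
t=3.000: state=(4.163, 4.224, 8.167)
t=3.200: state=(4.555, 4.842, 7.967)
t=3.315: state=(4.886, 5.152, 8.290)
largest grid value and its neighbours: y(0.225)=7.91990, y(0.230)=7.92096, y(0.235)=7.91658
parabola through these three points peaks at t≈0.228 with y≈7.92121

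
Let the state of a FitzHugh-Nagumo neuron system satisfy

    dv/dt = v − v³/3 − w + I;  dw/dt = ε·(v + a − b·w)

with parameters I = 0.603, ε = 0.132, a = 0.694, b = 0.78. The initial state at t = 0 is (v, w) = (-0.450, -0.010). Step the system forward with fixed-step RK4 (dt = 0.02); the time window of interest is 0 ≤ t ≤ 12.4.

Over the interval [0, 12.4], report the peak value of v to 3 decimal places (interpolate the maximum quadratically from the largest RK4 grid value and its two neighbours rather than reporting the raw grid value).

max v = 1.730

t=0.000: state=(-0.450, -0.010)
step 1 (dt=0.02): k1=(0.193, 0.033), k2=(0.195, 0.033), k3=(0.195, 0.033), k4=(0.196, 0.034); state += dt/6·(k1+2k2+2k3+k4)
t=0.020: state=(-0.446, -0.009)
t=0.040: state=(-0.442, -0.009)
t=0.060: state=(-0.438, -0.008)
continuing one RK4 step at a time; state shown every 25 steps (Δt=0.5):
t=0.500: state=(-0.336, 0.010)
t=1.000: state=(-0.172, 0.037)
t=1.500: state=(0.073, 0.076)
t=2.000: state=(0.442, 0.133)
t=2.500: state=(0.939, 0.215)
t=3.000: state=(1.410, 0.326)
t=3.500: state=(1.663, 0.454)
t=4.000: state=(1.729, 0.586)
t=4.500: state=(1.713, 0.712)
t=5.000: state=(1.668, 0.830)
t=5.500: state=(1.611, 0.938)
t=6.000: state=(1.550, 1.037)
t=6.500: state=(1.486, 1.128)
t=7.000: state=(1.418, 1.209)
t=7.500: state=(1.347, 1.282)
t=8.000: state=(1.271, 1.347)
t=8.500: state=(1.189, 1.403)
t=9.000: state=(1.099, 1.451)
t=9.500: state=(0.997, 1.490)
t=10.000: state=(0.876, 1.520)
t=10.500: state=(0.727, 1.540)
t=11.000: state=(0.529, 1.548)
t=11.500: state=(0.243, 1.541)
t=12.000: state=(-0.200, 1.510)
t=12.400: state=(-0.717, 1.462)
largest grid value and its neighbours: v(4.060)=1.72985, v(4.080)=1.72992, v(4.100)=1.72988
parabola through these three points peaks at t≈4.083 with v≈1.72992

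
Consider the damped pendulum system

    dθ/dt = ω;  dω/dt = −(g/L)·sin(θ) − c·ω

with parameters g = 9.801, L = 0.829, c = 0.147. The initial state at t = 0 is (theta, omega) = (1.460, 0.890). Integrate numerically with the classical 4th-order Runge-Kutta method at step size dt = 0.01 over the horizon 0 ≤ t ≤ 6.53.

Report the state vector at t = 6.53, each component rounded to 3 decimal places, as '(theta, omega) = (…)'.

(theta, omega) = (0.155, -2.935)

t=0.000: state=(1.460, 0.890)
step 1 (dt=0.01): k1=(0.890, -11.881), k2=(0.831, -11.878), k3=(0.831, -11.878), k4=(0.771, -11.874); state += dt/6·(k1+2k2+2k3+k4)
t=0.010: state=(1.468, 0.771)
t=0.020: state=(1.475, 0.653)
t=0.030: state=(1.481, 0.534)
continuing one RK4 step at a time; state shown every 25 steps (Δt=0.25):
t=0.250: state=(1.315, -2.019)
t=0.500: state=(0.501, -4.246)
t=0.750: state=(-0.588, -3.945)
t=1.000: state=(-1.282, -1.425)
t=1.250: state=(-1.276, 1.450)
t=1.500: state=(-0.599, 3.768)
t=1.750: state=(0.419, 3.879)
t=2.000: state=(1.138, 1.647)
t=2.250: state=(1.200, -1.144)
t=2.500: state=(0.605, -3.427)
t=2.750: state=(-0.340, -3.680)
t=3.000: state=(-1.036, -1.643)
t=3.250: state=(-1.112, 1.040)
t=3.500: state=(-0.557, 3.207)
t=3.750: state=(0.325, 3.420)
t=4.000: state=(0.968, 1.483)
t=4.250: state=(1.017, -1.082)
t=4.500: state=(0.473, -3.069)
t=4.750: state=(-0.352, -3.125)
t=5.000: state=(-0.921, -1.216)
t=5.250: state=(-0.918, 1.222)
t=5.500: state=(-0.365, 2.972)
t=5.750: state=(0.403, 2.794)
t=6.000: state=(0.883, 0.876)
t=6.250: state=(0.811, -1.419)
t=6.500: state=(0.242, -2.878)
t=6.530: state=(0.155, -2.935)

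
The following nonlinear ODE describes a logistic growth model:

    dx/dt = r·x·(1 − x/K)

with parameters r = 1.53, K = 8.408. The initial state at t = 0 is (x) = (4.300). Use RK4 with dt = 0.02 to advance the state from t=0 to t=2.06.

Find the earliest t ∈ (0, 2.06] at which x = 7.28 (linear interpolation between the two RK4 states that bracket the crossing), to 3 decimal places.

t=0.000: state=(4.300)
step 1 (dt=0.02): k1=(3.214), k2=(3.213), k3=(3.213), k4=(3.211); state += dt/6·(k1+2k2+2k3+k4)
t=0.020: state=(4.364)
t=0.040: state=(4.428)
t=0.060: state=(4.493)
continuing one RK4 step at a time; state shown every 5 steps (Δt=0.1):
t=0.100: state=(4.620)
t=0.200: state=(4.936)
t=0.300: state=(5.243)
t=0.400: state=(5.539)
t=0.500: state=(5.820)
t=0.600: state=(6.086)
t=0.700: state=(6.334)
t=0.800: state=(6.564)
t=0.900: state=(6.775)
t=1.000: state=(6.967)
t=1.100: state=(7.140)
t=1.180: state=(7.267)
next step: t=1.200: state=(7.296) — x has crossed 7.28
linear interpolation between t=1.180 (7.26665) and t=1.200 (7.29649) → t≈1.189

t = 1.189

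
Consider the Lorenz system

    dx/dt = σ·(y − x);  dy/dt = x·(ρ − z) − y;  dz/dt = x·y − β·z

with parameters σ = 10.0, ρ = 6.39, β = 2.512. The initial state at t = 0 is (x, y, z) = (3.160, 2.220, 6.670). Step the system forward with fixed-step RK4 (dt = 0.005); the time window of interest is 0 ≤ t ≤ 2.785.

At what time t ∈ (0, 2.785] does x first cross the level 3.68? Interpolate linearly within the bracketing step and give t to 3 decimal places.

t = 0.732

t=0.000: state=(3.160, 2.220, 6.670)
step 1 (dt=0.005): k1=(-9.400, -3.105, -9.740), k2=(-9.243, -3.014, -9.755), k3=(-9.244, -3.014, -9.754), k4=(-9.089, -2.925, -9.767); state += dt/6·(k1+2k2+2k3+k4)
t=0.005: state=(3.114, 2.205, 6.621)
t=0.010: state=(3.069, 2.191, 6.572)
t=0.015: state=(3.026, 2.177, 6.523)
continuing one RK4 step at a time; state shown every 20 steps (Δt=0.1):
t=0.100: state=(2.493, 2.060, 5.707)
t=0.200: state=(2.230, 2.112, 4.867)
t=0.300: state=(2.220, 2.304, 4.216)
t=0.400: state=(2.381, 2.612, 3.777)
t=0.500: state=(2.673, 3.021, 3.568)
t=0.600: state=(3.068, 3.503, 3.606)
t=0.700: state=(3.528, 4.002, 3.907)
t=0.730: state=(3.670, 4.140, 4.047)
next step: t=0.735: state=(3.693, 4.162, 4.072) — x has crossed 3.68
linear interpolation between t=0.730 (3.66965) and t=0.735 (3.69314) → t≈0.732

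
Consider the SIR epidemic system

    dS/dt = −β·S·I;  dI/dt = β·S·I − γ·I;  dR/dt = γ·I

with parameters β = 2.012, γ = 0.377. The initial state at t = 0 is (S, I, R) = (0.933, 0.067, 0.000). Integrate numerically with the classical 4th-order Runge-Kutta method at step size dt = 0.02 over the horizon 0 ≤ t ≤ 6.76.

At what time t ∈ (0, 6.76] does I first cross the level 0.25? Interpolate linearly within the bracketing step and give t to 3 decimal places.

t=0.000: state=(0.933, 0.067, 0.000)
step 1 (dt=0.02): k1=(-0.126, 0.101, 0.025), k2=(-0.127, 0.102, 0.026), k3=(-0.128, 0.102, 0.026), k4=(-0.129, 0.103, 0.026); state += dt/6·(k1+2k2+2k3+k4)
t=0.020: state=(0.930, 0.069, 0.001)
t=0.040: state=(0.928, 0.071, 0.001)
t=0.060: state=(0.925, 0.073, 0.002)
continuing one RK4 step at a time; state shown every 25 steps (Δt=0.5):
t=0.500: state=(0.845, 0.136, 0.019)
t=1.000: state=(0.699, 0.247, 0.054)
next step: t=1.020: state=(0.692, 0.252, 0.056) — I has crossed 0.25
linear interpolation between t=1.000 (0.24673) and t=1.020 (0.25183) → t≈1.013

t = 1.013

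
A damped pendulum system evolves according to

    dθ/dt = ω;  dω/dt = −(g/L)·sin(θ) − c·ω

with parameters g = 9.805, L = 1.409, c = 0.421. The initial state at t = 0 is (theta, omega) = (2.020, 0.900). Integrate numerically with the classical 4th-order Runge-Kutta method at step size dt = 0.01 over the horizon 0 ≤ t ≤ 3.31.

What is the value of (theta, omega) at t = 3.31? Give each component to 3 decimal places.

(theta, omega) = (0.753, -1.718)

t=0.000: state=(2.020, 0.900)
step 1 (dt=0.01): k1=(0.900, -6.647), k2=(0.867, -6.620), k3=(0.867, -6.620), k4=(0.834, -6.593); state += dt/6·(k1+2k2+2k3+k4)
t=0.010: state=(2.029, 0.834)
t=0.020: state=(2.037, 0.768)
t=0.030: state=(2.044, 0.703)
continuing one RK4 step at a time; state shown every 20 steps (Δt=0.2):
t=0.200: state=(2.073, -0.346)
t=0.400: state=(1.886, -1.531)
t=0.600: state=(1.460, -2.723)
t=0.800: state=(0.810, -3.698)
t=1.000: state=(0.031, -3.928)
t=1.200: state=(-0.693, -3.164)
t=1.400: state=(-1.196, -1.819)
t=1.600: state=(-1.415, -0.378)
t=1.800: state=(-1.354, 0.969)
t=2.000: state=(-1.039, 2.136)
t=2.200: state=(-0.526, 2.903)
t=2.400: state=(0.074, 2.959)
t=2.600: state=(0.607, 2.260)
t=2.800: state=(0.949, 1.125)
t=3.000: state=(1.051, -0.103)
t=3.200: state=(0.915, -1.218)
t=3.310: state=(0.753, -1.718)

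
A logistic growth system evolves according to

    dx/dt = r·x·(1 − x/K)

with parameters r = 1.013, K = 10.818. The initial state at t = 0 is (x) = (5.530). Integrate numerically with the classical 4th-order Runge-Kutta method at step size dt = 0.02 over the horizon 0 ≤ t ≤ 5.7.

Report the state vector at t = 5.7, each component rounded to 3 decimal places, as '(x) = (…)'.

t=0.000: state=(5.530)
step 1 (dt=0.02): k1=(2.738), k2=(2.738), k3=(2.738), k4=(2.737); state += dt/6·(k1+2k2+2k3+k4)
t=0.020: state=(5.585)
t=0.040: state=(5.639)
t=0.060: state=(5.694)
continuing one RK4 step at a time; state shown every 10 steps (Δt=0.2):
t=0.200: state=(6.075)
t=0.400: state=(6.606)
t=0.600: state=(7.114)
t=0.800: state=(7.590)
t=1.000: state=(8.030)
t=1.200: state=(8.428)
t=1.400: state=(8.784)
t=1.600: state=(9.098)
t=1.800: state=(9.371)
t=2.000: state=(9.607)
t=2.200: state=(9.808)
t=2.400: state=(9.979)
t=2.600: state=(10.123)
t=2.800: state=(10.244)
t=3.000: state=(10.344)
t=3.200: state=(10.428)
t=3.400: state=(10.497)
t=3.600: state=(10.555)
t=3.800: state=(10.602)
t=4.000: state=(10.641)
t=4.200: state=(10.673)
t=4.400: state=(10.699)
t=4.600: state=(10.721)
t=4.800: state=(10.739)
t=5.000: state=(10.753)
t=5.200: state=(10.765)
t=5.400: state=(10.775)
t=5.600: state=(10.783)
t=5.700: state=(10.786)

(x) = (10.786)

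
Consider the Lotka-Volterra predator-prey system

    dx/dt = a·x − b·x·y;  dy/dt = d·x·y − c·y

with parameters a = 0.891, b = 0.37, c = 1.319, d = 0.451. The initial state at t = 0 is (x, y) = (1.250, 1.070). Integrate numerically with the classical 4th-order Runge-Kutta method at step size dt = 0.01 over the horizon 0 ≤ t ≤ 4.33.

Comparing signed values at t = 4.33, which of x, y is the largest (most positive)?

largest component: y

t=0.000: state=(1.250, 1.070)
step 1 (dt=0.01): k1=(0.619, -0.808), k2=(0.622, -0.804), k3=(0.622, -0.804), k4=(0.626, -0.799); state += dt/6·(k1+2k2+2k3+k4)
t=0.010: state=(1.256, 1.062)
t=0.020: state=(1.263, 1.054)
t=0.030: state=(1.269, 1.046)
continuing one RK4 step at a time; state shown every 20 steps (Δt=0.2):
t=0.200: state=(1.388, 0.926)
t=0.400: state=(1.556, 0.812)
t=0.600: state=(1.757, 0.724)
t=0.800: state=(1.995, 0.658)
t=1.000: state=(2.275, 0.613)
t=1.200: state=(2.601, 0.586)
t=1.400: state=(2.977, 0.579)
t=1.600: state=(3.408, 0.593)
t=1.800: state=(3.893, 0.633)
t=2.000: state=(4.428, 0.707)
t=2.200: state=(5.001, 0.831)
t=2.400: state=(5.582, 1.028)
t=2.600: state=(6.117, 1.340)
t=2.800: state=(6.511, 1.822)
t=3.000: state=(6.633, 2.538)
t=3.200: state=(6.346, 3.512)
t=3.400: state=(5.611, 4.641)
t=3.600: state=(4.574, 5.650)
t=3.800: state=(3.509, 6.244)
t=4.000: state=(2.627, 6.314)
t=4.200: state=(1.989, 5.961)
t=4.330: state=(1.691, 5.592)
compare at T: x=1.691, y=5.592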